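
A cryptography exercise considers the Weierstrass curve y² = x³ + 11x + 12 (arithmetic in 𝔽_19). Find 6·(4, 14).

(6, 16)

Write P = (4, 14).
Double-and-add on 6 = (110)₂. Start with P = (4, 14) for the leading 1-bit.
double: tangent at (4, 14): λ = (3·4² + 11)/(2·14) ≡ 2/9. 9⁻¹ ≡ 17 (mod 19), so λ ≡ 2·17 ≡ 15.
  x = λ² - 4 - 4 = 225 - 8 ≡ 8; y = λ·(4 - 8) - 14 ≡ 2. → (8, 2)
add P: (8, 2) + (4, 14). λ = (14 - 2)/(4 - 8) ≡ 12/15 mod 19. 15⁻¹ ≡ 14 (mod 19), so λ ≡ 16.
  x = λ² - 8 - 4 = 256 - 12 ≡ 16; y = λ·(8 - 16) - 2 ≡ 3. → (16, 3)
double: tangent at (16, 3): λ = (3·16² + 11)/(2·3) ≡ 0/6. 6⁻¹ ≡ 16 (mod 19), so λ ≡ 0·16 ≡ 0.
  x = λ² - 16 - 16 = 0 - 32 ≡ 6; y = λ·(16 - 6) - 3 ≡ 16. → (6, 16)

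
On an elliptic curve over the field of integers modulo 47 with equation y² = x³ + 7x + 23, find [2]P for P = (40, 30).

(15, 42)

tangent at (40, 30): λ = (3·40² + 7)/(2·30) ≡ 13/13. 13⁻¹ ≡ 29 (mod 47) since 13·29 = 377 ≡ 1, so λ ≡ 13·29 ≡ 1.
  x = λ² - 40 - 40 = 1 - 80 ≡ 15; y = λ·(40 - 15) - 30 ≡ 42. → (15, 42)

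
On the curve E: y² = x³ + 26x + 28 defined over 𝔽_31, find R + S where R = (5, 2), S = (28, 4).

(0, 20)

(5, 2) + (28, 4). λ = (4 - 2)/(28 - 5) ≡ 2/23 mod 31. 23⁻¹ ≡ 27 (mod 31), so λ ≡ 23.
  x = λ² - 5 - 28 = 529 - 33 ≡ 0; y = λ·(5 - 0) - 2 ≡ 20. → (0, 20)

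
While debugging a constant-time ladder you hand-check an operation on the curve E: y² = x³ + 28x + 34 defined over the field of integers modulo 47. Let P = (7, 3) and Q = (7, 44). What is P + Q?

O

The two points share x = 7 and their y-coordinates satisfy 3 + 44 ≡ 0 (mod 47), so they are inverses. Their sum is ∞.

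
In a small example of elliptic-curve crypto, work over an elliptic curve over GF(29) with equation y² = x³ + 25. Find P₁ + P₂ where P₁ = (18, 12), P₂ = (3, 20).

(18, 12) + (3, 20). λ = (20 - 12)/(3 - 18) ≡ 8/14 mod 29. 14⁻¹ ≡ 27 (mod 29), so λ ≡ 13.
  x = λ² - 18 - 3 = 169 - 21 ≡ 3; y = λ·(18 - 3) - 12 ≡ 9. → (3, 9)

(3, 9)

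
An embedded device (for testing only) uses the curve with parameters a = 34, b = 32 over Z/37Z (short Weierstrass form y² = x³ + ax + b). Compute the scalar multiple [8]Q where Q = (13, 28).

Repeated addition: build up to 8Q.
2Q: tangent at (13, 28): λ = (3·13² + 34)/(2·28) ≡ 23/19. 19⁻¹ ≡ 2 (mod 37) since 19·2 = 38 ≡ 1, so λ ≡ 23·2 ≡ 9.
  x = λ² - 13 - 13 = 81 - 26 ≡ 18; y = λ·(13 - 18) - 28 ≡ 1. → (18, 1)
3Q: (18, 1) + (13, 28). λ = (28 - 1)/(13 - 18) ≡ 27/32 mod 37. 32⁻¹ ≡ 22 (mod 37), so λ ≡ 2.
  x = λ² - 18 - 13 = 4 - 31 ≡ 10; y = λ·(18 - 10) - 1 ≡ 15. → (10, 15)
4Q: (10, 15) + (13, 28). λ = (28 - 15)/(13 - 10) ≡ 13/3 mod 37. 3⁻¹ ≡ 25 (mod 37), so λ ≡ 29.
  x = λ² - 10 - 13 = 841 - 23 ≡ 4; y = λ·(10 - 4) - 15 ≡ 11. → (4, 11)
5Q: (4, 11) + (13, 28). λ = (28 - 11)/(13 - 4) ≡ 17/9 mod 37. 9⁻¹ ≡ 33 (mod 37) since 9·33 = 297 ≡ 1, so λ ≡ 6.
  x = λ² - 4 - 13 = 36 - 17 ≡ 19; y = λ·(4 - 19) - 11 ≡ 10. → (19, 10)
6Q: (19, 10) + (13, 28). λ = (28 - 10)/(13 - 19) ≡ 18/31 mod 37. 31⁻¹ ≡ 6 (mod 37), so λ ≡ 34.
  x = λ² - 19 - 13 = 1156 - 32 ≡ 14; y = λ·(19 - 14) - 10 ≡ 12. → (14, 12)
7Q: (14, 12) + (13, 28). λ = (28 - 12)/(13 - 14) ≡ 16/36 mod 37. 36⁻¹ ≡ 36 (mod 37) since 36·36 = 1296 ≡ 1, so λ ≡ 21.
  x = λ² - 14 - 13 = 441 - 27 ≡ 7; y = λ·(14 - 7) - 12 ≡ 24. → (7, 24)
8Q: (7, 24) + (13, 28). λ = (28 - 24)/(13 - 7) ≡ 4/6 mod 37. 6⁻¹ ≡ 31 (mod 37) since 6·31 = 186 ≡ 1, so λ ≡ 13.
  x = λ² - 7 - 13 = 169 - 20 ≡ 1; y = λ·(7 - 1) - 24 ≡ 17. → (1, 17)

(1, 17)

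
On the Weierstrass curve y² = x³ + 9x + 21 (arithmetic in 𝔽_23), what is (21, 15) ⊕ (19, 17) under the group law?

(21, 15) + (19, 17). λ = (17 - 15)/(19 - 21) ≡ 2/21 mod 23. 21⁻¹ ≡ 11 (mod 23) since 21·11 = 231 ≡ 1, so λ ≡ 22.
  x = λ² - 21 - 19 = 484 - 40 ≡ 7; y = λ·(21 - 7) - 15 ≡ 17. → (7, 17)

(7, 17)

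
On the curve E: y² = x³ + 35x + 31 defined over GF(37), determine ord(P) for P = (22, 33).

2P: tangent at (22, 33): λ = (3·22² + 35)/(2·33) ≡ 7/29. 29⁻¹ ≡ 23 (mod 37), so λ ≡ 7·23 ≡ 13.
  x = λ² - 22 - 22 = 169 - 44 ≡ 14; y = λ·(22 - 14) - 33 ≡ 34. → (14, 34)
3P: (14, 34) + (22, 33). λ = (33 - 34)/(22 - 14) ≡ 36/8 mod 37. 8⁻¹ ≡ 14 (mod 37), so λ ≡ 23.
  x = λ² - 14 - 22 = 529 - 36 ≡ 12; y = λ·(14 - 12) - 34 ≡ 12. → (12, 12)
4P: (12, 12) + (22, 33). λ = (33 - 12)/(22 - 12) ≡ 21/10 mod 37. 10⁻¹ ≡ 26 (mod 37) since 10·26 = 260 ≡ 1, so λ ≡ 28.
  x = λ² - 12 - 22 = 784 - 34 ≡ 10; y = λ·(12 - 10) - 12 ≡ 7. → (10, 7)
5P: (10, 7) + (22, 33). λ = (33 - 7)/(22 - 10) ≡ 26/12 mod 37. 12⁻¹ ≡ 34 (mod 37), so λ ≡ 33.
  x = λ² - 10 - 22 = 1089 - 32 ≡ 21; y = λ·(10 - 21) - 7 ≡ 0. → (21, 0)
6P: (21, 0) + (22, 33). λ = (33 - 0)/(22 - 21) ≡ 33/1 mod 37. 1⁻¹ ≡ 1 (mod 37), so λ ≡ 33.
  x = λ² - 21 - 22 = 1089 - 43 ≡ 10; y = λ·(21 - 10) - 0 ≡ 30. → (10, 30)
7P: (10, 30) + (22, 33). λ = (33 - 30)/(22 - 10) ≡ 3/12 mod 37. 12⁻¹ ≡ 34 (mod 37) since 12·34 = 408 ≡ 1, so λ ≡ 28.
  x = λ² - 10 - 22 = 784 - 32 ≡ 12; y = λ·(10 - 12) - 30 ≡ 25. → (12, 25)
8P: (12, 25) + (22, 33). λ = (33 - 25)/(22 - 12) ≡ 8/10 mod 37. 10⁻¹ ≡ 26 (mod 37), so λ ≡ 23.
  x = λ² - 12 - 22 = 529 - 34 ≡ 14; y = λ·(12 - 14) - 25 ≡ 3. → (14, 3)
9P: (14, 3) + (22, 33). λ = (33 - 3)/(22 - 14) ≡ 30/8 mod 37. 8⁻¹ ≡ 14 (mod 37), so λ ≡ 13.
  x = λ² - 14 - 22 = 169 - 36 ≡ 22; y = λ·(14 - 22) - 3 ≡ 4. → (22, 4)
10P: (22, 4) + (22, 33): same x and y₁ ≡ -y₂, so the sum is O.
10P = O, so the order is 10.

10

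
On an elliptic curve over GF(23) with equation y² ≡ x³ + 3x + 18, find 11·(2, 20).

(2, 20)

Write G = (2, 20).
Repeated addition: build up to 11G.
2G: tangent at (2, 20): λ = (3·2² + 3)/(2·20) ≡ 15/17. 17⁻¹ ≡ 19 (mod 23), so λ ≡ 15·19 ≡ 9.
  x = λ² - 2 - 2 = 81 - 4 ≡ 8; y = λ·(2 - 8) - 20 ≡ 18. → (8, 18)
3G: (8, 18) + (2, 20). λ = (20 - 18)/(2 - 8) ≡ 2/17 mod 23. 17⁻¹ ≡ 19 (mod 23), so λ ≡ 15.
  x = λ² - 8 - 2 = 225 - 10 ≡ 8; y = λ·(8 - 8) - 18 ≡ 5. → (8, 5)
4G: (8, 5) + (2, 20). λ = (20 - 5)/(2 - 8) ≡ 15/17 mod 23. 17⁻¹ ≡ 19 (mod 23), so λ ≡ 9.
  x = λ² - 8 - 2 = 81 - 10 ≡ 2; y = λ·(8 - 2) - 5 ≡ 3. → (2, 3)
5G: (2, 3) + (2, 20): same x and y₁ ≡ -y₂, so the sum is O.
6G: O + (2, 20) = (2, 20) (identity).
7G: tangent at (2, 20): λ = (3·2² + 3)/(2·20) ≡ 15/17. 17⁻¹ ≡ 19 (mod 23), so λ ≡ 15·19 ≡ 9.
  x = λ² - 2 - 2 = 81 - 4 ≡ 8; y = λ·(2 - 8) - 20 ≡ 18. → (8, 18)
8G: (8, 18) + (2, 20). λ = (20 - 18)/(2 - 8) ≡ 2/17 mod 23. 17⁻¹ ≡ 19 (mod 23) since 17·19 = 323 ≡ 1, so λ ≡ 15.
  x = λ² - 8 - 2 = 225 - 10 ≡ 8; y = λ·(8 - 8) - 18 ≡ 5. → (8, 5)
9G: (8, 5) + (2, 20). λ = (20 - 5)/(2 - 8) ≡ 15/17 mod 23. 17⁻¹ ≡ 19 (mod 23) since 17·19 = 323 ≡ 1, so λ ≡ 9.
  x = λ² - 8 - 2 = 81 - 10 ≡ 2; y = λ·(8 - 2) - 5 ≡ 3. → (2, 3)
10G: (2, 3) + (2, 20): same x and y₁ ≡ -y₂, so the sum is O.
11G: O + (2, 20) = (2, 20) (identity).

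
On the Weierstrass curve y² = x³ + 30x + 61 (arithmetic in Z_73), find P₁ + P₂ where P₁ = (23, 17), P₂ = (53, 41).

(21, 43)

(23, 17) + (53, 41). λ = (41 - 17)/(53 - 23) ≡ 24/30 mod 73. 30⁻¹ ≡ 56 (mod 73) since 30·56 = 1680 ≡ 1, so λ ≡ 30.
  x = λ² - 23 - 53 = 900 - 76 ≡ 21; y = λ·(23 - 21) - 17 ≡ 43. → (21, 43)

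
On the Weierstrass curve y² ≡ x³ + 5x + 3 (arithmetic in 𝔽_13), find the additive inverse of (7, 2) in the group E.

(7, 11)

-(7, 2) = (7, -2 mod 13) = (7, 11).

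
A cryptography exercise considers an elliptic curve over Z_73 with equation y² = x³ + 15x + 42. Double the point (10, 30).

tangent at (10, 30): λ = (3·10² + 15)/(2·30) ≡ 23/60. 60⁻¹ ≡ 28 (mod 73) since 60·28 = 1680 ≡ 1, so λ ≡ 23·28 ≡ 60.
  x = λ² - 10 - 10 = 3600 - 20 ≡ 3; y = λ·(10 - 3) - 30 ≡ 25. → (3, 25)

(3, 25)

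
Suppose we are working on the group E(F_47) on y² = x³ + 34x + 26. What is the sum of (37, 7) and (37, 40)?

The two points share x = 37 and their y-coordinates satisfy 7 + 40 ≡ 0 (mod 47), so they are inverses. Their sum is ∞.

O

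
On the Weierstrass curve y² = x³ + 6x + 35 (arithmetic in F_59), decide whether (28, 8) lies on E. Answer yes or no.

y² = 8² ≡ 5; x³ + 6x + 35 = 22155 ≡ 30 (mod 59). 5 ≠ 30.

no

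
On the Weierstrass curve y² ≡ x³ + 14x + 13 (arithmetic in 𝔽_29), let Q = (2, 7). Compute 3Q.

(18, 23)

Repeated addition: build up to 3Q.
2Q: tangent at (2, 7): λ = (3·2² + 14)/(2·7) ≡ 26/14. 14⁻¹ ≡ 27 (mod 29) since 14·27 = 378 ≡ 1, so λ ≡ 26·27 ≡ 6.
  x = λ² - 2 - 2 = 36 - 4 ≡ 3; y = λ·(2 - 3) - 7 ≡ 16. → (3, 16)
3Q: (3, 16) + (2, 7). λ = (7 - 16)/(2 - 3) ≡ 20/28 mod 29. 28⁻¹ ≡ 28 (mod 29), so λ ≡ 9.
  x = λ² - 3 - 2 = 81 - 5 ≡ 18; y = λ·(3 - 18) - 16 ≡ 23. → (18, 23)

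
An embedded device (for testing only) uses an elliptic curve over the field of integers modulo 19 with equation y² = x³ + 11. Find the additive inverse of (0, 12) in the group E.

-(0, 12) = (0, -12 mod 19) = (0, 7).

(0, 7)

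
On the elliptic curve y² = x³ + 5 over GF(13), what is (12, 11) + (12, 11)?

tangent at (12, 11): λ = (3·12² + 0)/(2·11) ≡ 3/9. 9⁻¹ ≡ 3 (mod 13) since 9·3 = 27 ≡ 1, so λ ≡ 3·3 ≡ 9.
  x = λ² - 12 - 12 = 81 - 24 ≡ 5; y = λ·(12 - 5) - 11 ≡ 0. → (5, 0)

(5, 0)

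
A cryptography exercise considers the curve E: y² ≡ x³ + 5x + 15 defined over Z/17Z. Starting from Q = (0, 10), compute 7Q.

(16, 3)

Double-and-add on 7 = (111)₂. Start with Q = (0, 10) for the leading 1-bit.
double: tangent at (0, 10): λ = (3·0² + 5)/(2·10) ≡ 5/3. 3⁻¹ ≡ 6 (mod 17), so λ ≡ 5·6 ≡ 13.
  x = λ² - 0 - 0 = 169 - 0 ≡ 16; y = λ·(0 - 16) - 10 ≡ 3. → (16, 3)
add Q: (16, 3) + (0, 10). λ = (10 - 3)/(0 - 16) ≡ 7/1 mod 17. 1⁻¹ ≡ 1 (mod 17), so λ ≡ 7.
  x = λ² - 16 - 0 = 49 - 16 ≡ 16; y = λ·(16 - 16) - 3 ≡ 14. → (16, 14)
double: tangent at (16, 14): λ = (3·16² + 5)/(2·14) ≡ 8/11. 11⁻¹ ≡ 14 (mod 17), so λ ≡ 8·14 ≡ 10.
  x = λ² - 16 - 16 = 100 - 32 ≡ 0; y = λ·(16 - 0) - 14 ≡ 10. → (0, 10)
add Q: tangent at (0, 10): λ = (3·0² + 5)/(2·10) ≡ 5/3. 3⁻¹ ≡ 6 (mod 17), so λ ≡ 5·6 ≡ 13.
  x = λ² - 0 - 0 = 169 - 0 ≡ 16; y = λ·(0 - 16) - 10 ≡ 3. → (16, 3)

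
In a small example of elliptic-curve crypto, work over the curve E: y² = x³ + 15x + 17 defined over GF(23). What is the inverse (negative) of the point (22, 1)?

-(22, 1) = (22, -1 mod 23) = (22, 22).

(22, 22)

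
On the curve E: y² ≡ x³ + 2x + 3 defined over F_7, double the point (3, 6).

tangent at (3, 6): λ = (3·3² + 2)/(2·6) ≡ 1/5. 5⁻¹ ≡ 3 (mod 7) since 5·3 = 15 ≡ 1, so λ ≡ 1·3 ≡ 3.
  x = λ² - 3 - 3 = 9 - 6 ≡ 3; y = λ·(3 - 3) - 6 ≡ 1. → (3, 1)

(3, 1)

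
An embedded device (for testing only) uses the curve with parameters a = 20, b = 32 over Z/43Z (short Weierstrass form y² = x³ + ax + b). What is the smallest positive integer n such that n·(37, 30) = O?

2P: tangent at (37, 30): λ = (3·37² + 20)/(2·30) ≡ 42/17. 17⁻¹ ≡ 38 (mod 43), so λ ≡ 42·38 ≡ 5.
  x = λ² - 37 - 37 = 25 - 74 ≡ 37; y = λ·(37 - 37) - 30 ≡ 13. → (37, 13)
3P: (37, 13) + (37, 30): same x and y₁ ≡ -y₂, so the sum is O.
3P = O, so the order is 3.

3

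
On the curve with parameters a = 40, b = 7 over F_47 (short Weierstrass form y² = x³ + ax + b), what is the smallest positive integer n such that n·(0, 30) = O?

2P: tangent at (0, 30): λ = (3·0² + 40)/(2·30) ≡ 40/13. 13⁻¹ ≡ 29 (mod 47), so λ ≡ 40·29 ≡ 32.
  x = λ² - 0 - 0 = 1024 - 0 ≡ 37; y = λ·(0 - 37) - 30 ≡ 8. → (37, 8)
3P: (37, 8) + (0, 30). λ = (30 - 8)/(0 - 37) ≡ 22/10 mod 47. 10⁻¹ ≡ 33 (mod 47), so λ ≡ 21.
  x = λ² - 37 - 0 = 441 - 37 ≡ 28; y = λ·(37 - 28) - 8 ≡ 40. → (28, 40)
4P: (28, 40) + (0, 30). λ = (30 - 40)/(0 - 28) ≡ 37/19 mod 47. 19⁻¹ ≡ 5 (mod 47), so λ ≡ 44.
  x = λ² - 28 - 0 = 1936 - 28 ≡ 28; y = λ·(28 - 28) - 40 ≡ 7. → (28, 7)
5P: (28, 7) + (0, 30). λ = (30 - 7)/(0 - 28) ≡ 23/19 mod 47. 19⁻¹ ≡ 5 (mod 47) since 19·5 = 95 ≡ 1, so λ ≡ 21.
  x = λ² - 28 - 0 = 441 - 28 ≡ 37; y = λ·(28 - 37) - 7 ≡ 39. → (37, 39)
6P: (37, 39) + (0, 30). λ = (30 - 39)/(0 - 37) ≡ 38/10 mod 47. 10⁻¹ ≡ 33 (mod 47) since 10·33 = 330 ≡ 1, so λ ≡ 32.
  x = λ² - 37 - 0 = 1024 - 37 ≡ 0; y = λ·(37 - 0) - 39 ≡ 17. → (0, 17)
7P: (0, 17) + (0, 30): same x and y₁ ≡ -y₂, so the sum is O.
7P = O, so the order is 7.

7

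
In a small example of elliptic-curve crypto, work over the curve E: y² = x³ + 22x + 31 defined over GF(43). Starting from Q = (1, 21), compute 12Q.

Repeated addition: build up to 12Q.
2Q: tangent at (1, 21): λ = (3·1² + 22)/(2·21) ≡ 25/42. 42⁻¹ ≡ 42 (mod 43), so λ ≡ 25·42 ≡ 18.
  x = λ² - 1 - 1 = 324 - 2 ≡ 21; y = λ·(1 - 21) - 21 ≡ 6. → (21, 6)
3Q: (21, 6) + (1, 21). λ = (21 - 6)/(1 - 21) ≡ 15/23 mod 43. 23⁻¹ ≡ 15 (mod 43), so λ ≡ 10.
  x = λ² - 21 - 1 = 100 - 22 ≡ 35; y = λ·(21 - 35) - 6 ≡ 26. → (35, 26)
4Q: (35, 26) + (1, 21). λ = (21 - 26)/(1 - 35) ≡ 38/9 mod 43. 9⁻¹ ≡ 24 (mod 43), so λ ≡ 9.
  x = λ² - 35 - 1 = 81 - 36 ≡ 2; y = λ·(35 - 2) - 26 ≡ 13. → (2, 13)
5Q: (2, 13) + (1, 21). λ = (21 - 13)/(1 - 2) ≡ 8/42 mod 43. 42⁻¹ ≡ 42 (mod 43) since 42·42 = 1764 ≡ 1, so λ ≡ 35.
  x = λ² - 2 - 1 = 1225 - 3 ≡ 18; y = λ·(2 - 18) - 13 ≡ 29. → (18, 29)
6Q: (18, 29) + (1, 21). λ = (21 - 29)/(1 - 18) ≡ 35/26 mod 43. 26⁻¹ ≡ 5 (mod 43), so λ ≡ 3.
  x = λ² - 18 - 1 = 9 - 19 ≡ 33; y = λ·(18 - 33) - 29 ≡ 12. → (33, 12)
7Q: (33, 12) + (1, 21). λ = (21 - 12)/(1 - 33) ≡ 9/11 mod 43. 11⁻¹ ≡ 4 (mod 43) since 11·4 = 44 ≡ 1, so λ ≡ 36.
  x = λ² - 33 - 1 = 1296 - 34 ≡ 15; y = λ·(33 - 15) - 12 ≡ 34. → (15, 34)
8Q: (15, 34) + (1, 21). λ = (21 - 34)/(1 - 15) ≡ 30/29 mod 43. 29⁻¹ ≡ 3 (mod 43), so λ ≡ 4.
  x = λ² - 15 - 1 = 16 - 16 ≡ 0; y = λ·(15 - 0) - 34 ≡ 26. → (0, 26)
9Q: (0, 26) + (1, 21). λ = (21 - 26)/(1 - 0) ≡ 38/1 mod 43. 1⁻¹ ≡ 1 (mod 43), so λ ≡ 38.
  x = λ² - 0 - 1 = 1444 - 1 ≡ 24; y = λ·(0 - 24) - 26 ≡ 8. → (24, 8)
10Q: (24, 8) + (1, 21). λ = (21 - 8)/(1 - 24) ≡ 13/20 mod 43. 20⁻¹ ≡ 28 (mod 43), so λ ≡ 20.
  x = λ² - 24 - 1 = 400 - 25 ≡ 31; y = λ·(24 - 31) - 8 ≡ 24. → (31, 24)
11Q: (31, 24) + (1, 21). λ = (21 - 24)/(1 - 31) ≡ 40/13 mod 43. 13⁻¹ ≡ 10 (mod 43), so λ ≡ 13.
  x = λ² - 31 - 1 = 169 - 32 ≡ 8; y = λ·(31 - 8) - 24 ≡ 17. → (8, 17)
12Q: (8, 17) + (1, 21). λ = (21 - 17)/(1 - 8) ≡ 4/36 mod 43. 36⁻¹ ≡ 6 (mod 43), so λ ≡ 24.
  x = λ² - 8 - 1 = 576 - 9 ≡ 8; y = λ·(8 - 8) - 17 ≡ 26. → (8, 26)

(8, 26)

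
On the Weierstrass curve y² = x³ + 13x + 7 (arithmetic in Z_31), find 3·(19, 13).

(0, 10)

Write G = (19, 13).
Repeated addition: build up to 3G.
2G: tangent at (19, 13): λ = (3·19² + 13)/(2·13) ≡ 11/26. 26⁻¹ ≡ 6 (mod 31), so λ ≡ 11·6 ≡ 4.
  x = λ² - 19 - 19 = 16 - 38 ≡ 9; y = λ·(19 - 9) - 13 ≡ 27. → (9, 27)
3G: (9, 27) + (19, 13). λ = (13 - 27)/(19 - 9) ≡ 17/10 mod 31. 10⁻¹ ≡ 28 (mod 31), so λ ≡ 11.
  x = λ² - 9 - 19 = 121 - 28 ≡ 0; y = λ·(9 - 0) - 27 ≡ 10. → (0, 10)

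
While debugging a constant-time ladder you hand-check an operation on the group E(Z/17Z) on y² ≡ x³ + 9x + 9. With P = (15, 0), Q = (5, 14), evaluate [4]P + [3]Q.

(12, 14)

First 4P:
Double-and-add on 4 = (100)₂. Start with P = (15, 0) for the leading 1-bit.
double: (15, 0) + (15, 0): same x and y₁ ≡ -y₂, so the sum is O.
double: O + O = O (identity).
4P = O.
Next 3Q:
Repeated addition: build up to 3Q.
2Q: tangent at (5, 14): λ = (3·5² + 9)/(2·14) ≡ 16/11. 11⁻¹ ≡ 14 (mod 17), so λ ≡ 16·14 ≡ 3.
  x = λ² - 5 - 5 = 9 - 10 ≡ 16; y = λ·(5 - 16) - 14 ≡ 4. → (16, 4)
3Q: (16, 4) + (5, 14). λ = (14 - 4)/(5 - 16) ≡ 10/6 mod 17. 6⁻¹ ≡ 3 (mod 17) since 6·3 = 18 ≡ 1, so λ ≡ 13.
  x = λ² - 16 - 5 = 169 - 21 ≡ 12; y = λ·(16 - 12) - 4 ≡ 14. → (12, 14)
3Q = (12, 14).
Finally 4P + 3Q:
O + (12, 14) = (12, 14) (identity).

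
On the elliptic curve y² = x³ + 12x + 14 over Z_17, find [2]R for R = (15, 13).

tangent at (15, 13): λ = (3·15² + 12)/(2·13) ≡ 7/9. 9⁻¹ ≡ 2 (mod 17), so λ ≡ 7·2 ≡ 14.
  x = λ² - 15 - 15 = 196 - 30 ≡ 13; y = λ·(15 - 13) - 13 ≡ 15. → (13, 15)

(13, 15)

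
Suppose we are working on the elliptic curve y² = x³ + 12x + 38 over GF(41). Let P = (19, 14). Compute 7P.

Double-and-add on 7 = (111)₂. Start with P = (19, 14) for the leading 1-bit.
double: tangent at (19, 14): λ = (3·19² + 12)/(2·14) ≡ 29/28. 28⁻¹ ≡ 22 (mod 41), so λ ≡ 29·22 ≡ 23.
  x = λ² - 19 - 19 = 529 - 38 ≡ 40; y = λ·(19 - 40) - 14 ≡ 36. → (40, 36)
add P: (40, 36) + (19, 14). λ = (14 - 36)/(19 - 40) ≡ 19/20 mod 41. 20⁻¹ ≡ 39 (mod 41), so λ ≡ 3.
  x = λ² - 40 - 19 = 9 - 59 ≡ 32; y = λ·(40 - 32) - 36 ≡ 29. → (32, 29)
double: tangent at (32, 29): λ = (3·32² + 12)/(2·29) ≡ 9/17. 17⁻¹ ≡ 29 (mod 41), so λ ≡ 9·29 ≡ 15.
  x = λ² - 32 - 32 = 225 - 64 ≡ 38; y = λ·(32 - 38) - 29 ≡ 4. → (38, 4)
add P: (38, 4) + (19, 14). λ = (14 - 4)/(19 - 38) ≡ 10/22 mod 41. 22⁻¹ ≡ 28 (mod 41), so λ ≡ 34.
  x = λ² - 38 - 19 = 1156 - 57 ≡ 33; y = λ·(38 - 33) - 4 ≡ 2. → (33, 2)

(33, 2)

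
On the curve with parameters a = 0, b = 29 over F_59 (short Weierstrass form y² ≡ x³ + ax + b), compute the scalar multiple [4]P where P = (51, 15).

Double-and-add on 4 = (100)₂. Start with P = (51, 15) for the leading 1-bit.
double: tangent at (51, 15): λ = (3·51² + 0)/(2·15) ≡ 15/30. 30⁻¹ ≡ 2 (mod 59) since 30·2 = 60 ≡ 1, so λ ≡ 15·2 ≡ 30.
  x = λ² - 51 - 51 = 900 - 102 ≡ 31; y = λ·(51 - 31) - 15 ≡ 54. → (31, 54)
double: tangent at (31, 54): λ = (3·31² + 0)/(2·54) ≡ 51/49. 49⁻¹ ≡ 53 (mod 59) since 49·53 = 2597 ≡ 1, so λ ≡ 51·53 ≡ 48.
  x = λ² - 31 - 31 = 2304 - 62 ≡ 0; y = λ·(31 - 0) - 54 ≡ 18. → (0, 18)

(0, 18)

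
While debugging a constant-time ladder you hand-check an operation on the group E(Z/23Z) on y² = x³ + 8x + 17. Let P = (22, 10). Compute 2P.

(18, 6)

tangent at (22, 10): λ = (3·22² + 8)/(2·10) ≡ 11/20. 20⁻¹ ≡ 15 (mod 23) since 20·15 = 300 ≡ 1, so λ ≡ 11·15 ≡ 4.
  x = λ² - 22 - 22 = 16 - 44 ≡ 18; y = λ·(22 - 18) - 10 ≡ 6. → (18, 6)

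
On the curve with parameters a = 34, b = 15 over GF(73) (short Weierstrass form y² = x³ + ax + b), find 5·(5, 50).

Write P = (5, 50).
Repeated addition: build up to 5P.
2P: tangent at (5, 50): λ = (3·5² + 34)/(2·50) ≡ 36/27. 27⁻¹ ≡ 46 (mod 73), so λ ≡ 36·46 ≡ 50.
  x = λ² - 5 - 5 = 2500 - 10 ≡ 8; y = λ·(5 - 8) - 50 ≡ 19. → (8, 19)
3P: (8, 19) + (5, 50). λ = (50 - 19)/(5 - 8) ≡ 31/70 mod 73. 70⁻¹ ≡ 24 (mod 73), so λ ≡ 14.
  x = λ² - 8 - 5 = 196 - 13 ≡ 37; y = λ·(8 - 37) - 19 ≡ 13. → (37, 13)
4P: (37, 13) + (5, 50). λ = (50 - 13)/(5 - 37) ≡ 37/41 mod 73. 41⁻¹ ≡ 57 (mod 73), so λ ≡ 65.
  x = λ² - 37 - 5 = 4225 - 42 ≡ 22; y = λ·(37 - 22) - 13 ≡ 13. → (22, 13)
5P: (22, 13) + (5, 50). λ = (50 - 13)/(5 - 22) ≡ 37/56 mod 73. 56⁻¹ ≡ 30 (mod 73), so λ ≡ 15.
  x = λ² - 22 - 5 = 225 - 27 ≡ 52; y = λ·(22 - 52) - 13 ≡ 48. → (52, 48)

(52, 48)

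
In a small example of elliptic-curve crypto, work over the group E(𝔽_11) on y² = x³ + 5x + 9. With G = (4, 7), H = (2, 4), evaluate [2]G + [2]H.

First 2G:
Repeated addition: build up to 2G.
2G: tangent at (4, 7): λ = (3·4² + 5)/(2·7) ≡ 9/3. 3⁻¹ ≡ 4 (mod 11), so λ ≡ 9·4 ≡ 3.
  x = λ² - 4 - 4 = 9 - 8 ≡ 1; y = λ·(4 - 1) - 7 ≡ 2. → (1, 2)
2G = (1, 2).
Next 2H:
Repeated addition: build up to 2H.
2H: tangent at (2, 4): λ = (3·2² + 5)/(2·4) ≡ 6/8. 8⁻¹ ≡ 7 (mod 11), so λ ≡ 6·7 ≡ 9.
  x = λ² - 2 - 2 = 81 - 4 ≡ 0; y = λ·(2 - 0) - 4 ≡ 3. → (0, 3)
2H = (0, 3).
Finally 2G + 2H:
(1, 2) + (0, 3). λ = (3 - 2)/(0 - 1) ≡ 1/10 mod 11. 10⁻¹ ≡ 10 (mod 11), so λ ≡ 10.
  x = λ² - 1 - 0 = 100 - 1 ≡ 0; y = λ·(1 - 0) - 2 ≡ 8. → (0, 8)

(0, 8)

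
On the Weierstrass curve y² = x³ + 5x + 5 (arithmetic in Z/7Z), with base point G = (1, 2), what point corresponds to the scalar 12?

Repeated addition: build up to 12G.
2G: tangent at (1, 2): λ = (3·1² + 5)/(2·2) ≡ 1/4. 4⁻¹ ≡ 2 (mod 7), so λ ≡ 1·2 ≡ 2.
  x = λ² - 1 - 1 = 4 - 2 ≡ 2; y = λ·(1 - 2) - 2 ≡ 3. → (2, 3)
3G: (2, 3) + (1, 2). λ = (2 - 3)/(1 - 2) ≡ 6/6 mod 7. 6⁻¹ ≡ 6 (mod 7), so λ ≡ 1.
  x = λ² - 2 - 1 = 1 - 3 ≡ 5; y = λ·(2 - 5) - 3 ≡ 1. → (5, 1)
4G: (5, 1) + (1, 2). λ = (2 - 1)/(1 - 5) ≡ 1/3 mod 7. 3⁻¹ ≡ 5 (mod 7), so λ ≡ 5.
  x = λ² - 5 - 1 = 25 - 6 ≡ 5; y = λ·(5 - 5) - 1 ≡ 6. → (5, 6)
5G: (5, 6) + (1, 2). λ = (2 - 6)/(1 - 5) ≡ 3/3 mod 7. 3⁻¹ ≡ 5 (mod 7) since 3·5 = 15 ≡ 1, so λ ≡ 1.
  x = λ² - 5 - 1 = 1 - 6 ≡ 2; y = λ·(5 - 2) - 6 ≡ 4. → (2, 4)
6G: (2, 4) + (1, 2). λ = (2 - 4)/(1 - 2) ≡ 5/6 mod 7. 6⁻¹ ≡ 6 (mod 7), so λ ≡ 2.
  x = λ² - 2 - 1 = 4 - 3 ≡ 1; y = λ·(2 - 1) - 4 ≡ 5. → (1, 5)
7G: (1, 5) + (1, 2): same x and y₁ ≡ -y₂, so the sum is O.
8G: O + (1, 2) = (1, 2) (identity).
9G: tangent at (1, 2): λ = (3·1² + 5)/(2·2) ≡ 1/4. 4⁻¹ ≡ 2 (mod 7), so λ ≡ 1·2 ≡ 2.
  x = λ² - 1 - 1 = 4 - 2 ≡ 2; y = λ·(1 - 2) - 2 ≡ 3. → (2, 3)
10G: (2, 3) + (1, 2). λ = (2 - 3)/(1 - 2) ≡ 6/6 mod 7. 6⁻¹ ≡ 6 (mod 7), so λ ≡ 1.
  x = λ² - 2 - 1 = 1 - 3 ≡ 5; y = λ·(2 - 5) - 3 ≡ 1. → (5, 1)
11G: (5, 1) + (1, 2). λ = (2 - 1)/(1 - 5) ≡ 1/3 mod 7. 3⁻¹ ≡ 5 (mod 7), so λ ≡ 5.
  x = λ² - 5 - 1 = 25 - 6 ≡ 5; y = λ·(5 - 5) - 1 ≡ 6. → (5, 6)
12G: (5, 6) + (1, 2). λ = (2 - 6)/(1 - 5) ≡ 3/3 mod 7. 3⁻¹ ≡ 5 (mod 7), so λ ≡ 1.
  x = λ² - 5 - 1 = 1 - 6 ≡ 2; y = λ·(5 - 2) - 6 ≡ 4. → (2, 4)

(2, 4)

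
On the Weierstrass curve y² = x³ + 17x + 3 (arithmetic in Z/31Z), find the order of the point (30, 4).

2P: tangent at (30, 4): λ = (3·30² + 17)/(2·4) ≡ 20/8. 8⁻¹ ≡ 4 (mod 31), so λ ≡ 20·4 ≡ 18.
  x = λ² - 30 - 30 = 324 - 60 ≡ 16; y = λ·(30 - 16) - 4 ≡ 0. → (16, 0)
3P: (16, 0) + (30, 4). λ = (4 - 0)/(30 - 16) ≡ 4/14 mod 31. 14⁻¹ ≡ 20 (mod 31), so λ ≡ 18.
  x = λ² - 16 - 30 = 324 - 46 ≡ 30; y = λ·(16 - 30) - 0 ≡ 27. → (30, 27)
4P: (30, 27) + (30, 4): same x and y₁ ≡ -y₂, so the sum is 𝒪.
4P = 𝒪, so the order is 4.

4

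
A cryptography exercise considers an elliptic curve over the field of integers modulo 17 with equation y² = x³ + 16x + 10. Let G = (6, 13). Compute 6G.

(3, 0)

Double-and-add on 6 = (110)₂. Start with G = (6, 13) for the leading 1-bit.
double: tangent at (6, 13): λ = (3·6² + 16)/(2·13) ≡ 5/9. 9⁻¹ ≡ 2 (mod 17) since 9·2 = 18 ≡ 1, so λ ≡ 5·2 ≡ 10.
  x = λ² - 6 - 6 = 100 - 12 ≡ 3; y = λ·(6 - 3) - 13 ≡ 0. → (3, 0)
add G: (3, 0) + (6, 13). λ = (13 - 0)/(6 - 3) ≡ 13/3 mod 17. 3⁻¹ ≡ 6 (mod 17) since 3·6 = 18 ≡ 1, so λ ≡ 10.
  x = λ² - 3 - 6 = 100 - 9 ≡ 6; y = λ·(3 - 6) - 0 ≡ 4. → (6, 4)
double: tangent at (6, 4): λ = (3·6² + 16)/(2·4) ≡ 5/8. 8⁻¹ ≡ 15 (mod 17), so λ ≡ 5·15 ≡ 7.
  x = λ² - 6 - 6 = 49 - 12 ≡ 3; y = λ·(6 - 3) - 4 ≡ 0. → (3, 0)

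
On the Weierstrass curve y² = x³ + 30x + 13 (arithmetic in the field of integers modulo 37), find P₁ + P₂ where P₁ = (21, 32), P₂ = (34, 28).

(18, 24)

(21, 32) + (34, 28). λ = (28 - 32)/(34 - 21) ≡ 33/13 mod 37. 13⁻¹ ≡ 20 (mod 37), so λ ≡ 31.
  x = λ² - 21 - 34 = 961 - 55 ≡ 18; y = λ·(21 - 18) - 32 ≡ 24. → (18, 24)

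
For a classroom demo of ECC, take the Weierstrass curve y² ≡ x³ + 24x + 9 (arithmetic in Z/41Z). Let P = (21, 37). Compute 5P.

(12, 4)

Repeated addition: build up to 5P.
2P: tangent at (21, 37): λ = (3·21² + 24)/(2·37) ≡ 35/33. 33⁻¹ ≡ 5 (mod 41) since 33·5 = 165 ≡ 1, so λ ≡ 35·5 ≡ 11.
  x = λ² - 21 - 21 = 121 - 42 ≡ 38; y = λ·(21 - 38) - 37 ≡ 22. → (38, 22)
3P: (38, 22) + (21, 37). λ = (37 - 22)/(21 - 38) ≡ 15/24 mod 41. 24⁻¹ ≡ 12 (mod 41), so λ ≡ 16.
  x = λ² - 38 - 21 = 256 - 59 ≡ 33; y = λ·(38 - 33) - 22 ≡ 17. → (33, 17)
4P: (33, 17) + (21, 37). λ = (37 - 17)/(21 - 33) ≡ 20/29 mod 41. 29⁻¹ ≡ 17 (mod 41), so λ ≡ 12.
  x = λ² - 33 - 21 = 144 - 54 ≡ 8; y = λ·(33 - 8) - 17 ≡ 37. → (8, 37)
5P: (8, 37) + (21, 37). λ = (37 - 37)/(21 - 8) ≡ 0/13 mod 41. 13⁻¹ ≡ 19 (mod 41) since 13·19 = 247 ≡ 1, so λ ≡ 0.
  x = λ² - 8 - 21 = 0 - 29 ≡ 12; y = λ·(8 - 12) - 37 ≡ 4. → (12, 4)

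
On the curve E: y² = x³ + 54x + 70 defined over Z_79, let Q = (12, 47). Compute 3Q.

(44, 16)

Repeated addition: build up to 3Q.
2Q: tangent at (12, 47): λ = (3·12² + 54)/(2·47) ≡ 12/15. 15⁻¹ ≡ 58 (mod 79), so λ ≡ 12·58 ≡ 64.
  x = λ² - 12 - 12 = 4096 - 24 ≡ 43; y = λ·(12 - 43) - 47 ≡ 23. → (43, 23)
3Q: (43, 23) + (12, 47). λ = (47 - 23)/(12 - 43) ≡ 24/48 mod 79. 48⁻¹ ≡ 28 (mod 79) since 48·28 = 1344 ≡ 1, so λ ≡ 40.
  x = λ² - 43 - 12 = 1600 - 55 ≡ 44; y = λ·(43 - 44) - 23 ≡ 16. → (44, 16)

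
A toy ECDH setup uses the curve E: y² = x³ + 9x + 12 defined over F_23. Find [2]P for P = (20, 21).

(18, 7)

tangent at (20, 21): λ = (3·20² + 9)/(2·21) ≡ 13/19. 19⁻¹ ≡ 17 (mod 23) since 19·17 = 323 ≡ 1, so λ ≡ 13·17 ≡ 14.
  x = λ² - 20 - 20 = 196 - 40 ≡ 18; y = λ·(20 - 18) - 21 ≡ 7. → (18, 7)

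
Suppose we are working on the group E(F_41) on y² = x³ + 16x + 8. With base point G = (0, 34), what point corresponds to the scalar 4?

Double-and-add on 4 = (100)₂. Start with G = (0, 34) for the leading 1-bit.
double: tangent at (0, 34): λ = (3·0² + 16)/(2·34) ≡ 16/27. 27⁻¹ ≡ 38 (mod 41) since 27·38 = 1026 ≡ 1, so λ ≡ 16·38 ≡ 34.
  x = λ² - 0 - 0 = 1156 - 0 ≡ 8; y = λ·(0 - 8) - 34 ≡ 22. → (8, 22)
double: tangent at (8, 22): λ = (3·8² + 16)/(2·22) ≡ 3/3. 3⁻¹ ≡ 14 (mod 41), so λ ≡ 3·14 ≡ 1.
  x = λ² - 8 - 8 = 1 - 16 ≡ 26; y = λ·(8 - 26) - 22 ≡ 1. → (26, 1)

(26, 1)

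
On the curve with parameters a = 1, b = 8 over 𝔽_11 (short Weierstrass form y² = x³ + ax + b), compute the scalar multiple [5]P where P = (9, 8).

Double-and-add on 5 = (101)₂. Start with P = (9, 8) for the leading 1-bit.
double: tangent at (9, 8): λ = (3·9² + 1)/(2·8) ≡ 2/5. 5⁻¹ ≡ 9 (mod 11), so λ ≡ 2·9 ≡ 7.
  x = λ² - 9 - 9 = 49 - 18 ≡ 9; y = λ·(9 - 9) - 8 ≡ 3. → (9, 3)
double: tangent at (9, 3): λ = (3·9² + 1)/(2·3) ≡ 2/6. 6⁻¹ ≡ 2 (mod 11), so λ ≡ 2·2 ≡ 4.
  x = λ² - 9 - 9 = 16 - 18 ≡ 9; y = λ·(9 - 9) - 3 ≡ 8. → (9, 8)
add P: tangent at (9, 8): λ = (3·9² + 1)/(2·8) ≡ 2/5. 5⁻¹ ≡ 9 (mod 11), so λ ≡ 2·9 ≡ 7.
  x = λ² - 9 - 9 = 49 - 18 ≡ 9; y = λ·(9 - 9) - 8 ≡ 3. → (9, 3)

(9, 3)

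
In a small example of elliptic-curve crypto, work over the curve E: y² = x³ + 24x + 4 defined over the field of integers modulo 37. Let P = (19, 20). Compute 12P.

Double-and-add on 12 = (1100)₂. Start with P = (19, 20) for the leading 1-bit.
double: tangent at (19, 20): λ = (3·19² + 24)/(2·20) ≡ 34/3. 3⁻¹ ≡ 25 (mod 37) since 3·25 = 75 ≡ 1, so λ ≡ 34·25 ≡ 36.
  x = λ² - 19 - 19 = 1296 - 38 ≡ 0; y = λ·(19 - 0) - 20 ≡ 35. → (0, 35)
add P: (0, 35) + (19, 20). λ = (20 - 35)/(19 - 0) ≡ 22/19 mod 37. 19⁻¹ ≡ 2 (mod 37), so λ ≡ 7.
  x = λ² - 0 - 19 = 49 - 19 ≡ 30; y = λ·(0 - 30) - 35 ≡ 14. → (30, 14)
double: tangent at (30, 14): λ = (3·30² + 24)/(2·14) ≡ 23/28. 28⁻¹ ≡ 4 (mod 37) since 28·4 = 112 ≡ 1, so λ ≡ 23·4 ≡ 18.
  x = λ² - 30 - 30 = 324 - 60 ≡ 5; y = λ·(30 - 5) - 14 ≡ 29. → (5, 29)
double: tangent at (5, 29): λ = (3·5² + 24)/(2·29) ≡ 25/21. 21⁻¹ ≡ 30 (mod 37) since 21·30 = 630 ≡ 1, so λ ≡ 25·30 ≡ 10.
  x = λ² - 5 - 5 = 100 - 10 ≡ 16; y = λ·(5 - 16) - 29 ≡ 9. → (16, 9)

(16, 9)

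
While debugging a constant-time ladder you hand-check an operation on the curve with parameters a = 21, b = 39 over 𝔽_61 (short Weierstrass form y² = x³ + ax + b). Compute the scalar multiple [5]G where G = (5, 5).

Repeated addition: build up to 5G.
2G: tangent at (5, 5): λ = (3·5² + 21)/(2·5) ≡ 35/10. 10⁻¹ ≡ 55 (mod 61), so λ ≡ 35·55 ≡ 34.
  x = λ² - 5 - 5 = 1156 - 10 ≡ 48; y = λ·(5 - 48) - 5 ≡ 58. → (48, 58)
3G: (48, 58) + (5, 5). λ = (5 - 58)/(5 - 48) ≡ 8/18 mod 61. 18⁻¹ ≡ 17 (mod 61), so λ ≡ 14.
  x = λ² - 48 - 5 = 196 - 53 ≡ 21; y = λ·(48 - 21) - 58 ≡ 15. → (21, 15)
4G: (21, 15) + (5, 5). λ = (5 - 15)/(5 - 21) ≡ 51/45 mod 61. 45⁻¹ ≡ 19 (mod 61), so λ ≡ 54.
  x = λ² - 21 - 5 = 2916 - 26 ≡ 23; y = λ·(21 - 23) - 15 ≡ 60. → (23, 60)
5G: (23, 60) + (5, 5). λ = (5 - 60)/(5 - 23) ≡ 6/43 mod 61. 43⁻¹ ≡ 44 (mod 61), so λ ≡ 20.
  x = λ² - 23 - 5 = 400 - 28 ≡ 6; y = λ·(23 - 6) - 60 ≡ 36. → (6, 36)

(6, 36)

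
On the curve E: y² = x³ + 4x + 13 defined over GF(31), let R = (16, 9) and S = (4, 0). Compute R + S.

(16, 9) + (4, 0). λ = (0 - 9)/(4 - 16) ≡ 22/19 mod 31. 19⁻¹ ≡ 18 (mod 31) since 19·18 = 342 ≡ 1, so λ ≡ 24.
  x = λ² - 16 - 4 = 576 - 20 ≡ 29; y = λ·(16 - 29) - 9 ≡ 20. → (29, 20)

(29, 20)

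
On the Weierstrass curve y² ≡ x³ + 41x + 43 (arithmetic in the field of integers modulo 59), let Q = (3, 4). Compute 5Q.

(33, 35)

Repeated addition: build up to 5Q.
2Q: tangent at (3, 4): λ = (3·3² + 41)/(2·4) ≡ 9/8. 8⁻¹ ≡ 37 (mod 59), so λ ≡ 9·37 ≡ 38.
  x = λ² - 3 - 3 = 1444 - 6 ≡ 22; y = λ·(3 - 22) - 4 ≡ 41. → (22, 41)
3Q: (22, 41) + (3, 4). λ = (4 - 41)/(3 - 22) ≡ 22/40 mod 59. 40⁻¹ ≡ 31 (mod 59) since 40·31 = 1240 ≡ 1, so λ ≡ 33.
  x = λ² - 22 - 3 = 1089 - 25 ≡ 2; y = λ·(22 - 2) - 41 ≡ 29. → (2, 29)
4Q: (2, 29) + (3, 4). λ = (4 - 29)/(3 - 2) ≡ 34/1 mod 59. 1⁻¹ ≡ 1 (mod 59), so λ ≡ 34.
  x = λ² - 2 - 3 = 1156 - 5 ≡ 30; y = λ·(2 - 30) - 29 ≡ 22. → (30, 22)
5Q: (30, 22) + (3, 4). λ = (4 - 22)/(3 - 30) ≡ 41/32 mod 59. 32⁻¹ ≡ 24 (mod 59) since 32·24 = 768 ≡ 1, so λ ≡ 40.
  x = λ² - 30 - 3 = 1600 - 33 ≡ 33; y = λ·(30 - 33) - 22 ≡ 35. → (33, 35)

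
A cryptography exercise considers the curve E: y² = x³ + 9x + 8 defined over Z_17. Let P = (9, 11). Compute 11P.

(16, 10)

Repeated addition: build up to 11P.
2P: tangent at (9, 11): λ = (3·9² + 9)/(2·11) ≡ 14/5. 5⁻¹ ≡ 7 (mod 17), so λ ≡ 14·7 ≡ 13.
  x = λ² - 9 - 9 = 169 - 18 ≡ 15; y = λ·(9 - 15) - 11 ≡ 13. → (15, 13)
3P: (15, 13) + (9, 11). λ = (11 - 13)/(9 - 15) ≡ 15/11 mod 17. 11⁻¹ ≡ 14 (mod 17) since 11·14 = 154 ≡ 1, so λ ≡ 6.
  x = λ² - 15 - 9 = 36 - 24 ≡ 12; y = λ·(15 - 12) - 13 ≡ 5. → (12, 5)
4P: (12, 5) + (9, 11). λ = (11 - 5)/(9 - 12) ≡ 6/14 mod 17. 14⁻¹ ≡ 11 (mod 17) since 14·11 = 154 ≡ 1, so λ ≡ 15.
  x = λ² - 12 - 9 = 225 - 21 ≡ 0; y = λ·(12 - 0) - 5 ≡ 5. → (0, 5)
5P: (0, 5) + (9, 11). λ = (11 - 5)/(9 - 0) ≡ 6/9 mod 17. 9⁻¹ ≡ 2 (mod 17), so λ ≡ 12.
  x = λ² - 0 - 9 = 144 - 9 ≡ 16; y = λ·(0 - 16) - 5 ≡ 7. → (16, 7)
6P: (16, 7) + (9, 11). λ = (11 - 7)/(9 - 16) ≡ 4/10 mod 17. 10⁻¹ ≡ 12 (mod 17), so λ ≡ 14.
  x = λ² - 16 - 9 = 196 - 25 ≡ 1; y = λ·(16 - 1) - 7 ≡ 16. → (1, 16)
7P: (1, 16) + (9, 11). λ = (11 - 16)/(9 - 1) ≡ 12/8 mod 17. 8⁻¹ ≡ 15 (mod 17), so λ ≡ 10.
  x = λ² - 1 - 9 = 100 - 10 ≡ 5; y = λ·(1 - 5) - 16 ≡ 12. → (5, 12)
8P: (5, 12) + (9, 11). λ = (11 - 12)/(9 - 5) ≡ 16/4 mod 17. 4⁻¹ ≡ 13 (mod 17), so λ ≡ 4.
  x = λ² - 5 - 9 = 16 - 14 ≡ 2; y = λ·(5 - 2) - 12 ≡ 0. → (2, 0)
9P: (2, 0) + (9, 11). λ = (11 - 0)/(9 - 2) ≡ 11/7 mod 17. 7⁻¹ ≡ 5 (mod 17), so λ ≡ 4.
  x = λ² - 2 - 9 = 16 - 11 ≡ 5; y = λ·(2 - 5) - 0 ≡ 5. → (5, 5)
10P: (5, 5) + (9, 11). λ = (11 - 5)/(9 - 5) ≡ 6/4 mod 17. 4⁻¹ ≡ 13 (mod 17), so λ ≡ 10.
  x = λ² - 5 - 9 = 100 - 14 ≡ 1; y = λ·(5 - 1) - 5 ≡ 1. → (1, 1)
11P: (1, 1) + (9, 11). λ = (11 - 1)/(9 - 1) ≡ 10/8 mod 17. 8⁻¹ ≡ 15 (mod 17), so λ ≡ 14.
  x = λ² - 1 - 9 = 196 - 10 ≡ 16; y = λ·(1 - 16) - 1 ≡ 10. → (16, 10)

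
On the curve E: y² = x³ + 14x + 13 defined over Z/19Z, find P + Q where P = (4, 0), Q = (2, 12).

(4, 0) + (2, 12). λ = (12 - 0)/(2 - 4) ≡ 12/17 mod 19. 17⁻¹ ≡ 9 (mod 19), so λ ≡ 13.
  x = λ² - 4 - 2 = 169 - 6 ≡ 11; y = λ·(4 - 11) - 0 ≡ 4. → (11, 4)

(11, 4)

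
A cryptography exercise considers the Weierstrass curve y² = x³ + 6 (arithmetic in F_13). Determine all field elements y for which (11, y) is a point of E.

x³ + 0x + 6 = 1337 ≡ 11 (mod 13).
11 is a non-residue mod 13; no y exists.

none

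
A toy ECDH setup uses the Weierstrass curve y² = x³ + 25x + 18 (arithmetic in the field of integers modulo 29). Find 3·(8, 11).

Write P = (8, 11).
Repeated addition: build up to 3P.
2P: tangent at (8, 11): λ = (3·8² + 25)/(2·11) ≡ 14/22. 22⁻¹ ≡ 4 (mod 29), so λ ≡ 14·4 ≡ 27.
  x = λ² - 8 - 8 = 729 - 16 ≡ 17; y = λ·(8 - 17) - 11 ≡ 7. → (17, 7)
3P: (17, 7) + (8, 11). λ = (11 - 7)/(8 - 17) ≡ 4/20 mod 29. 20⁻¹ ≡ 16 (mod 29) since 20·16 = 320 ≡ 1, so λ ≡ 6.
  x = λ² - 17 - 8 = 36 - 25 ≡ 11; y = λ·(17 - 11) - 7 ≡ 0. → (11, 0)

(11, 0)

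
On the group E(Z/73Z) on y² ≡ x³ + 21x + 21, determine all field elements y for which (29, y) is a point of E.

x³ + 21x + 21 = 25019 ≡ 53 (mod 73).
53 is a non-residue mod 73; no y exists.

none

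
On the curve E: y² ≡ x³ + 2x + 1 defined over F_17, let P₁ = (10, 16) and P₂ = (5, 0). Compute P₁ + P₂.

(10, 16) + (5, 0). λ = (0 - 16)/(5 - 10) ≡ 1/12 mod 17. 12⁻¹ ≡ 10 (mod 17), so λ ≡ 10.
  x = λ² - 10 - 5 = 100 - 15 ≡ 0; y = λ·(10 - 0) - 16 ≡ 16. → (0, 16)

(0, 16)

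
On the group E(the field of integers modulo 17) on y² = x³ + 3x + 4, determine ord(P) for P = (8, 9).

5

2P: tangent at (8, 9): λ = (3·8² + 3)/(2·9) ≡ 8/1. 1⁻¹ ≡ 1 (mod 17) since 1·1 = 1 ≡ 1, so λ ≡ 8·1 ≡ 8.
  x = λ² - 8 - 8 = 64 - 16 ≡ 14; y = λ·(8 - 14) - 9 ≡ 11. → (14, 11)
3P: (14, 11) + (8, 9). λ = (9 - 11)/(8 - 14) ≡ 15/11 mod 17. 11⁻¹ ≡ 14 (mod 17), so λ ≡ 6.
  x = λ² - 14 - 8 = 36 - 22 ≡ 14; y = λ·(14 - 14) - 11 ≡ 6. → (14, 6)
4P: (14, 6) + (8, 9). λ = (9 - 6)/(8 - 14) ≡ 3/11 mod 17. 11⁻¹ ≡ 14 (mod 17) since 11·14 = 154 ≡ 1, so λ ≡ 8.
  x = λ² - 14 - 8 = 64 - 22 ≡ 8; y = λ·(14 - 8) - 6 ≡ 8. → (8, 8)
5P: (8, 8) + (8, 9): same x and y₁ ≡ -y₂, so the sum is the point at infinity.
5P = the point at infinity, so the order is 5.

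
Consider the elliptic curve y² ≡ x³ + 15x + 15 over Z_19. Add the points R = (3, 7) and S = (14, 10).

(6, 6)

(3, 7) + (14, 10). λ = (10 - 7)/(14 - 3) ≡ 3/11 mod 19. 11⁻¹ ≡ 7 (mod 19), so λ ≡ 2.
  x = λ² - 3 - 14 = 4 - 17 ≡ 6; y = λ·(3 - 6) - 7 ≡ 6. → (6, 6)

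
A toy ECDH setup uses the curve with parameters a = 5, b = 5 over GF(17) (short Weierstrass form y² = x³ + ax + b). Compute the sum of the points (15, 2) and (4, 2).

(15, 2) + (4, 2). λ = (2 - 2)/(4 - 15) ≡ 0/6 mod 17. 6⁻¹ ≡ 3 (mod 17), so λ ≡ 0.
  x = λ² - 15 - 4 = 0 - 19 ≡ 15; y = λ·(15 - 15) - 2 ≡ 15. → (15, 15)

(15, 15)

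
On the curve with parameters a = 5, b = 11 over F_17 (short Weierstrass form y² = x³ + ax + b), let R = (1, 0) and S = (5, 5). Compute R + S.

(1, 0) + (5, 5). λ = (5 - 0)/(5 - 1) ≡ 5/4 mod 17. 4⁻¹ ≡ 13 (mod 17) since 4·13 = 52 ≡ 1, so λ ≡ 14.
  x = λ² - 1 - 5 = 196 - 6 ≡ 3; y = λ·(1 - 3) - 0 ≡ 6. → (3, 6)

(3, 6)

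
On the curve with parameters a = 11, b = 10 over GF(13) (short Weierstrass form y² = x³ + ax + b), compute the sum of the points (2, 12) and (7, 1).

(0, 7)

(2, 12) + (7, 1). λ = (1 - 12)/(7 - 2) ≡ 2/5 mod 13. 5⁻¹ ≡ 8 (mod 13) since 5·8 = 40 ≡ 1, so λ ≡ 3.
  x = λ² - 2 - 7 = 9 - 9 ≡ 0; y = λ·(2 - 0) - 12 ≡ 7. → (0, 7)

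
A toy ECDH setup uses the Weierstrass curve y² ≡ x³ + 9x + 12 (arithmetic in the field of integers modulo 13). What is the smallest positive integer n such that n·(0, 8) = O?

2P: tangent at (0, 8): λ = (3·0² + 9)/(2·8) ≡ 9/3. 3⁻¹ ≡ 9 (mod 13), so λ ≡ 9·9 ≡ 3.
  x = λ² - 0 - 0 = 9 - 0 ≡ 9; y = λ·(0 - 9) - 8 ≡ 4. → (9, 4)
3P: (9, 4) + (0, 8). λ = (8 - 4)/(0 - 9) ≡ 4/4 mod 13. 4⁻¹ ≡ 10 (mod 13), so λ ≡ 1.
  x = λ² - 9 - 0 = 1 - 9 ≡ 5; y = λ·(9 - 5) - 4 ≡ 0. → (5, 0)
4P: (5, 0) + (0, 8). λ = (8 - 0)/(0 - 5) ≡ 8/8 mod 13. 8⁻¹ ≡ 5 (mod 13) since 8·5 = 40 ≡ 1, so λ ≡ 1.
  x = λ² - 5 - 0 = 1 - 5 ≡ 9; y = λ·(5 - 9) - 0 ≡ 9. → (9, 9)
5P: (9, 9) + (0, 8). λ = (8 - 9)/(0 - 9) ≡ 12/4 mod 13. 4⁻¹ ≡ 10 (mod 13), so λ ≡ 3.
  x = λ² - 9 - 0 = 9 - 9 ≡ 0; y = λ·(9 - 0) - 9 ≡ 5. → (0, 5)
6P: (0, 5) + (0, 8): same x and y₁ ≡ -y₂, so the sum is O.
6P = O, so the order is 6.

6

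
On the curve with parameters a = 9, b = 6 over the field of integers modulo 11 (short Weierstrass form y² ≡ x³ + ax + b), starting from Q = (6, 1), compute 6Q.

Double-and-add on 6 = (110)₂. Start with Q = (6, 1) for the leading 1-bit.
double: tangent at (6, 1): λ = (3·6² + 9)/(2·1) ≡ 7/2. 2⁻¹ ≡ 6 (mod 11) since 2·6 = 12 ≡ 1, so λ ≡ 7·6 ≡ 9.
  x = λ² - 6 - 6 = 81 - 12 ≡ 3; y = λ·(6 - 3) - 1 ≡ 4. → (3, 4)
add Q: (3, 4) + (6, 1). λ = (1 - 4)/(6 - 3) ≡ 8/3 mod 11. 3⁻¹ ≡ 4 (mod 11) since 3·4 = 12 ≡ 1, so λ ≡ 10.
  x = λ² - 3 - 6 = 100 - 9 ≡ 3; y = λ·(3 - 3) - 4 ≡ 7. → (3, 7)
double: tangent at (3, 7): λ = (3·3² + 9)/(2·7) ≡ 3/3. 3⁻¹ ≡ 4 (mod 11), so λ ≡ 3·4 ≡ 1.
  x = λ² - 3 - 3 = 1 - 6 ≡ 6; y = λ·(3 - 6) - 7 ≡ 1. → (6, 1)

(6, 1)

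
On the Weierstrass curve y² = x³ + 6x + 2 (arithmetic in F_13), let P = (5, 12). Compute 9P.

Double-and-add on 9 = (1001)₂. Start with P = (5, 12) for the leading 1-bit.
double: tangent at (5, 12): λ = (3·5² + 6)/(2·12) ≡ 3/11. 11⁻¹ ≡ 6 (mod 13), so λ ≡ 3·6 ≡ 5.
  x = λ² - 5 - 5 = 25 - 10 ≡ 2; y = λ·(5 - 2) - 12 ≡ 3. → (2, 3)
double: tangent at (2, 3): λ = (3·2² + 6)/(2·3) ≡ 5/6. 6⁻¹ ≡ 11 (mod 13), so λ ≡ 5·11 ≡ 3.
  x = λ² - 2 - 2 = 9 - 4 ≡ 5; y = λ·(2 - 5) - 3 ≡ 1. → (5, 1)
double: tangent at (5, 1): λ = (3·5² + 6)/(2·1) ≡ 3/2. 2⁻¹ ≡ 7 (mod 13), so λ ≡ 3·7 ≡ 8.
  x = λ² - 5 - 5 = 64 - 10 ≡ 2; y = λ·(5 - 2) - 1 ≡ 10. → (2, 10)
add P: (2, 10) + (5, 12). λ = (12 - 10)/(5 - 2) ≡ 2/3 mod 13. 3⁻¹ ≡ 9 (mod 13) since 3·9 = 27 ≡ 1, so λ ≡ 5.
  x = λ² - 2 - 5 = 25 - 7 ≡ 5; y = λ·(2 - 5) - 10 ≡ 1. → (5, 1)

(5, 1)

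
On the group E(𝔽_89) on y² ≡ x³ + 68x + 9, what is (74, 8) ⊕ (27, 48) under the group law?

(74, 8) + (27, 48). λ = (48 - 8)/(27 - 74) ≡ 40/42 mod 89. 42⁻¹ ≡ 53 (mod 89), so λ ≡ 73.
  x = λ² - 74 - 27 = 5329 - 101 ≡ 66; y = λ·(74 - 66) - 8 ≡ 42. → (66, 42)

(66, 42)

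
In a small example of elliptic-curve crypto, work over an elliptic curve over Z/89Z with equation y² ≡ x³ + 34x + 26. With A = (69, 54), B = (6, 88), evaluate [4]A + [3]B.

First 4A:
Repeated addition: build up to 4A.
2A: tangent at (69, 54): λ = (3·69² + 34)/(2·54) ≡ 77/19. 19⁻¹ ≡ 75 (mod 89), so λ ≡ 77·75 ≡ 79.
  x = λ² - 69 - 69 = 6241 - 138 ≡ 51; y = λ·(69 - 51) - 54 ≡ 33. → (51, 33)
3A: (51, 33) + (69, 54). λ = (54 - 33)/(69 - 51) ≡ 21/18 mod 89. 18⁻¹ ≡ 5 (mod 89) since 18·5 = 90 ≡ 1, so λ ≡ 16.
  x = λ² - 51 - 69 = 256 - 120 ≡ 47; y = λ·(51 - 47) - 33 ≡ 31. → (47, 31)
4A: (47, 31) + (69, 54). λ = (54 - 31)/(69 - 47) ≡ 23/22 mod 89. 22⁻¹ ≡ 85 (mod 89), so λ ≡ 86.
  x = λ² - 47 - 69 = 7396 - 116 ≡ 71; y = λ·(47 - 71) - 31 ≡ 41. → (71, 41)
4A = (71, 41).
Next 3B:
Repeated addition: build up to 3B.
2B: tangent at (6, 88): λ = (3·6² + 34)/(2·88) ≡ 53/87. 87⁻¹ ≡ 44 (mod 89) since 87·44 = 3828 ≡ 1, so λ ≡ 53·44 ≡ 18.
  x = λ² - 6 - 6 = 324 - 12 ≡ 45; y = λ·(6 - 45) - 88 ≡ 11. → (45, 11)
3B: (45, 11) + (6, 88). λ = (88 - 11)/(6 - 45) ≡ 77/50 mod 89. 50⁻¹ ≡ 73 (mod 89) since 50·73 = 3650 ≡ 1, so λ ≡ 14.
  x = λ² - 45 - 6 = 196 - 51 ≡ 56; y = λ·(45 - 56) - 11 ≡ 13. → (56, 13)
3B = (56, 13).
Finally 4A + 3B:
(71, 41) + (56, 13). λ = (13 - 41)/(56 - 71) ≡ 61/74 mod 89. 74⁻¹ ≡ 83 (mod 89), so λ ≡ 79.
  x = λ² - 71 - 56 = 6241 - 127 ≡ 62; y = λ·(71 - 62) - 41 ≡ 47. → (62, 47)

(62, 47)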